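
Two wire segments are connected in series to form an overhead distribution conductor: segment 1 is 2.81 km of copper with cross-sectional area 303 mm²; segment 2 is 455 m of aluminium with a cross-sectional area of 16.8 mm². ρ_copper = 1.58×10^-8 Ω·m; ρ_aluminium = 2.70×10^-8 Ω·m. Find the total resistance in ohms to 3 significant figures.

Segment 1: A = 303 mm² = 3.030e-04 m²
R₁ = ρL/A = (1.58×10^-8)(2810)/(3.030e-04) = 0.1465 Ω
Segment 2: A = 16.8 mm² = 1.680e-05 m²
R₂ = (2.70×10^-8)(455)/(1.680e-05) = 0.7313 Ω
R = R₁ + R₂ = 0.878 Ω

0.878 Ω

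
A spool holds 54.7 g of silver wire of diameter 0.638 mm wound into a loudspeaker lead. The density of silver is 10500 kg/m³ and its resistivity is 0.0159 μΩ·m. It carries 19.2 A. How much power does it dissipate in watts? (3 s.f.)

ρ = 0.0159 μΩ·m = 1.59×10^-8 Ω·m
A = π(d/2)² = π(3.1900e-04 m)² = 3.1969e-07 m²
L = m/(density·A) = 0.0547/(10500×3.1969e-07) = 16.3 m
R = ρL/A = (1.59×10^-8)(16.3)/(3.1969e-07) = 0.8105 Ω
P = I²R = (19.2)² × 0.8105 = 299 W

299 W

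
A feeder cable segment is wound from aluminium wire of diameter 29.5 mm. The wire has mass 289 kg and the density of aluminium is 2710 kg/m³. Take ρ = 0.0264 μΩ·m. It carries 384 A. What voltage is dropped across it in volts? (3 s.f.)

ρ = 0.0264 μΩ·m = 2.64×10^-8 Ω·m
A = π(d/2)² = π(1.4750e-02 m)² = 6.8349e-04 m²
L = m/(density·A) = 289/(2710×6.8349e-04) = 156 m
R = ρL/A = (2.64×10^-8)(156)/(6.8349e-04) = 0.006026 Ω
V = IR = 384 × 0.006026 = 2.31 V

2.31 V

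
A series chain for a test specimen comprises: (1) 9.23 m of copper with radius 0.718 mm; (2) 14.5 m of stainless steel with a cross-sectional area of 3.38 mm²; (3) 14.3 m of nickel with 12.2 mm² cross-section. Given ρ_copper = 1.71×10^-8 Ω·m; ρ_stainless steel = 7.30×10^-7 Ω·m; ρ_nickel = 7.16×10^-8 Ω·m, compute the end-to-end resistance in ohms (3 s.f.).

3.31 Ω

Seg 1: A = πr² = π(7.1800e-04 m)² = 1.620e-06 m²
R_1 = (1.71×10^-8)(9.23)/(1.620e-06) = 0.09745 Ω
Seg 2: A = 3.38 mm² = 3.380e-06 m²
R_2 = (7.30×10^-7)(14.5)/(3.380e-06) = 3.132 Ω
Seg 3: A = 12.2 mm² = 1.220e-05 m²
R_3 = (7.16×10^-8)(14.3)/(1.220e-05) = 0.08392 Ω
R_total = R_1 + R_2 + R_3 = 3.31 Ω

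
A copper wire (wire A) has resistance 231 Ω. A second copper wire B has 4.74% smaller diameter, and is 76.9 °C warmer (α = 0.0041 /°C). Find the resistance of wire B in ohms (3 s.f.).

335 Ω

R ∝ ρL/d² with ρ ∝ (1+αΔT), so R_B/R_A = (1 − 4.74/100)⁻² × (1 + 0.0041×76.9)
= 1.102 × 1.315 = 1.449
R_B = 1.449 × 231 = 335 Ω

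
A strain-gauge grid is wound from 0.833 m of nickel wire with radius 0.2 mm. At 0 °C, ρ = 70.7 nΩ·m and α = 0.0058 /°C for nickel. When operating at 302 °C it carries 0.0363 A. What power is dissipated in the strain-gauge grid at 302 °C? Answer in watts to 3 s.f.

0.00170 W

ρ = 70.7 nΩ·m = 7.07×10^-8 Ω·m
A = πr² = π(2.0000e-04 m)² = 1.257e-07 m²
R₍0₎ = ρL/A = (7.07×10^-8)(0.833)/(1.257e-07) = 0.4687 Ω
R₍302₎ = R₍0₎(1 + αΔT) = 0.4687 × (1 + 0.0058×302) = 1.29 Ω
P = I²R = (0.0363)² × 1.29 = 0.00170 W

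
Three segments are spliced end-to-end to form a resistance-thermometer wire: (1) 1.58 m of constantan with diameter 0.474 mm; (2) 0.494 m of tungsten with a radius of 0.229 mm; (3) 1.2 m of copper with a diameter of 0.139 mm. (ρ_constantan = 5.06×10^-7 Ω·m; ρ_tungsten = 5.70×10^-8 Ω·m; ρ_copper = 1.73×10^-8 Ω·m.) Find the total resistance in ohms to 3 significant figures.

6.07 Ω

Seg 1: A = π(d/2)² = π(2.3700e-04 m)² = 1.765e-07 m²
R_1 = (5.06×10^-7)(1.58)/(1.765e-07) = 4.531 Ω
Seg 2: A = πr² = π(2.2900e-04 m)² = 1.647e-07 m²
R_2 = (5.70×10^-8)(0.494)/(1.647e-07) = 0.1709 Ω
Seg 3: A = π(d/2)² = π(6.9500e-05 m)² = 1.517e-08 m²
R_3 = (1.73×10^-8)(1.2)/(1.517e-08) = 1.368 Ω
R_total = R_1 + R_2 + R_3 = 6.07 Ω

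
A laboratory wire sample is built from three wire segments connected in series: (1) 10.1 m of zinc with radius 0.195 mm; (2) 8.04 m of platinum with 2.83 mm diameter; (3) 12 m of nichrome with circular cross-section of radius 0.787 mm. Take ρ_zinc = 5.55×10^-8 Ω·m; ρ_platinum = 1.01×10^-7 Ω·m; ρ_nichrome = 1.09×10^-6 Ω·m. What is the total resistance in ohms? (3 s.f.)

Seg 1: A = πr² = π(1.9500e-04 m)² = 1.195e-07 m²
R_1 = (5.55×10^-8)(10.1)/(1.195e-07) = 4.692 Ω
Seg 2: A = π(d/2)² = π(1.4150e-03 m)² = 6.290e-06 m²
R_2 = (1.01×10^-7)(8.04)/(6.290e-06) = 0.1291 Ω
Seg 3: A = πr² = π(7.8700e-04 m)² = 1.946e-06 m²
R_3 = (1.09×10^-6)(12)/(1.946e-06) = 6.722 Ω
R_total = R_1 + R_2 + R_3 = 11.5 Ω

11.5 Ω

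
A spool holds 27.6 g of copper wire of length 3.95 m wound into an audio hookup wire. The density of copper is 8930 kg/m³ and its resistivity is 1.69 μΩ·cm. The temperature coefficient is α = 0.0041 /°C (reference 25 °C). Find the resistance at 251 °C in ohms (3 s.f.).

0.164 Ω

ρ = 1.69 μΩ·cm = 1.69×10^-8 Ω·m
A = m/(density·L) = 0.0276/(8930×3.95) = 7.8246e-07 m²
R = ρL/A = (1.69×10^-8)(3.95)/(7.8246e-07) = 0.08531 Ω
R(251 °C) = 0.08531 × (1 + 0.0041×226) = 0.164 Ω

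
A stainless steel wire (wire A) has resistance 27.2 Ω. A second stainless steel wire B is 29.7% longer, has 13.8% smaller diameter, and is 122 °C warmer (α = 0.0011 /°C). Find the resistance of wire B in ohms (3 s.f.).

R ∝ ρL/d² with ρ ∝ (1+αΔT), so R_B/R_A = (1 + 29.7/100) × (1 − 13.8/100)⁻² × (1 + 0.0011×122)
= 1.297 × 1.346 × 1.134 = 1.98
R_B = 1.98 × 27.2 = 53.8 Ω

53.8 Ω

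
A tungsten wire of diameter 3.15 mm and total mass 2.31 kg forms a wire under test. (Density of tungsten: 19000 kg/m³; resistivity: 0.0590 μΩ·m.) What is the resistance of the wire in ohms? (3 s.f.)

0.118 Ω

ρ = 0.0590 μΩ·m = 5.90×10^-8 Ω·m
A = π(d/2)² = π(1.5750e-03 m)² = 7.7931e-06 m²
L = m/(density·A) = 2.31/(19000×7.7931e-06) = 15.6 m
R = ρL/A = (5.90×10^-8)(15.6)/(7.7931e-06) = 0.118 Ω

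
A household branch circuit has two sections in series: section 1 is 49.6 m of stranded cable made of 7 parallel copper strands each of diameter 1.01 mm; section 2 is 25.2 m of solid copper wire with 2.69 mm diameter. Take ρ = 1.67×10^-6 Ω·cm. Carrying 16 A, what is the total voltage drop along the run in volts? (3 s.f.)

ρ = 1.67×10^-6 Ω·cm = 1.67×10^-8 Ω·m
Section 1: A_strand = π(5.0500e-04)² = 8.012e-07 m²; R₁ = ρL/(N·A_s) = (1.67×10^-8)(49.6)/(7×8.012e-07) = 0.1477 Ω
Section 2: A = π(d/2)² = π(1.3450e-03 m)² = 5.683e-06 m²
R₂ = (1.67×10^-8)(25.2)/(5.683e-06) = 0.07405 Ω
R = R₁ + R₂ = 0.2217 Ω
V = IR = 16 × 0.2217 = 3.55 V

3.55 V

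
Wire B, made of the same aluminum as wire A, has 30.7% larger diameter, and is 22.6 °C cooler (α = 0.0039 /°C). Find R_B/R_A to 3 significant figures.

0.534

R ∝ ρL/d² with ρ ∝ (1+αΔT), so R_B/R_A = (1 + 30.7/100)⁻² × (1 − 0.0039×22.6)
= 0.5854 × 0.9119 = 0.534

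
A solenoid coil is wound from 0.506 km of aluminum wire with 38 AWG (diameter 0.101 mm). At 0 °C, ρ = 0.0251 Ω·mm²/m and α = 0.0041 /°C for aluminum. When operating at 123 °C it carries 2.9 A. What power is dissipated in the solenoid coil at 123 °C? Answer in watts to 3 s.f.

ρ = 0.0251 Ω·mm²/m = 2.51×10^-8 Ω·m
A = π(0.101/2 mm)² = π(5.0500e-05 m)² = 8.012e-09 m²
R₍0₎ = ρL/A = (2.51×10^-8)(506)/(8.012e-09) = 1585 Ω
R₍123₎ = R₍0₎(1 + αΔT) = 1585 × (1 + 0.0041×123) = 2385 Ω
P = I²R = (2.9)² × 2385 = 20100 W

20100 W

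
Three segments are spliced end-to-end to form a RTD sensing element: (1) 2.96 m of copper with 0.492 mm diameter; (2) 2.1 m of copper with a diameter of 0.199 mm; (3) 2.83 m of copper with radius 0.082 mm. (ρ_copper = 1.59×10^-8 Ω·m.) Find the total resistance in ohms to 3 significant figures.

3.45 Ω

Seg 1: A = π(d/2)² = π(2.4600e-04 m)² = 1.901e-07 m²
R_1 = (1.59×10^-8)(2.96)/(1.901e-07) = 0.2476 Ω
Seg 2: A = π(d/2)² = π(9.9500e-05 m)² = 3.110e-08 m²
R_2 = (1.59×10^-8)(2.1)/(3.110e-08) = 1.074 Ω
Seg 3: A = πr² = π(8.2000e-05 m)² = 2.112e-08 m²
R_3 = (1.59×10^-8)(2.83)/(2.112e-08) = 2.13 Ω
R_total = R_1 + R_2 + R_3 = 3.45 Ω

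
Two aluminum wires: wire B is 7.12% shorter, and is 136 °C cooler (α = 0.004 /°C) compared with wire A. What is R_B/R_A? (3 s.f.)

0.424

R ∝ ρL/d² with ρ ∝ (1+αΔT), so R_B/R_A = (1 − 7.12/100) × (1 − 0.004×136)
= 0.9288 × 0.456 = 0.424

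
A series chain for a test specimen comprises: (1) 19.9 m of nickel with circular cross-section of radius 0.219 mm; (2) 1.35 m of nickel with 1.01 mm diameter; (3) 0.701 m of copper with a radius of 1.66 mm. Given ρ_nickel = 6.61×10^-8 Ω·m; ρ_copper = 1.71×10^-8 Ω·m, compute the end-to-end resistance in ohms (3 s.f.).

8.84 Ω

Seg 1: A = πr² = π(2.1900e-04 m)² = 1.507e-07 m²
R_1 = (6.61×10^-8)(19.9)/(1.507e-07) = 8.73 Ω
Seg 2: A = π(d/2)² = π(5.0500e-04 m)² = 8.012e-07 m²
R_2 = (6.61×10^-8)(1.35)/(8.012e-07) = 0.1114 Ω
Seg 3: A = πr² = π(1.6600e-03 m)² = 8.657e-06 m²
R_3 = (1.71×10^-8)(0.701)/(8.657e-06) = 0.001385 Ω
R_total = R_1 + R_2 + R_3 = 8.84 Ω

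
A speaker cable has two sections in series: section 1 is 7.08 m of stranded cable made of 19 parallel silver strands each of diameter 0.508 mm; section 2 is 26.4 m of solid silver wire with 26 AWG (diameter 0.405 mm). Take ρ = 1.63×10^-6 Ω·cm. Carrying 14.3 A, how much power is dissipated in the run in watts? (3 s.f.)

689 W

ρ = 1.63×10^-6 Ω·cm = 1.63×10^-8 Ω·m
Section 1: A_strand = π(2.5400e-04)² = 2.027e-07 m²; R₁ = ρL/(N·A_s) = (1.63×10^-8)(7.08)/(19×2.027e-07) = 0.02997 Ω
Section 2: A = π(0.405/2 mm)² = π(2.0250e-04 m)² = 1.288e-07 m²
R₂ = (1.63×10^-8)(26.4)/(1.288e-07) = 3.34 Ω
R = R₁ + R₂ = 3.37 Ω
P = I²R = (14.3)² × 3.37 = 689 W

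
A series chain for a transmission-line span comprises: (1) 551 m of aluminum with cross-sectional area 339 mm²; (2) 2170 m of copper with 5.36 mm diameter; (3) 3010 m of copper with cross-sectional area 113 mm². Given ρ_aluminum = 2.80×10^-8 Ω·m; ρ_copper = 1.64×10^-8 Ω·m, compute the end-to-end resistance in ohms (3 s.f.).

Seg 1: A = 339 mm² = 3.390e-04 m²
R_1 = (2.80×10^-8)(551)/(3.390e-04) = 0.04551 Ω
Seg 2: A = π(d/2)² = π(2.6800e-03 m)² = 2.256e-05 m²
R_2 = (1.64×10^-8)(2170)/(2.256e-05) = 1.577 Ω
Seg 3: A = 113 mm² = 1.130e-04 m²
R_3 = (1.64×10^-8)(3010)/(1.130e-04) = 0.4368 Ω
R_total = R_1 + R_2 + R_3 = 2.06 Ω

2.06 Ω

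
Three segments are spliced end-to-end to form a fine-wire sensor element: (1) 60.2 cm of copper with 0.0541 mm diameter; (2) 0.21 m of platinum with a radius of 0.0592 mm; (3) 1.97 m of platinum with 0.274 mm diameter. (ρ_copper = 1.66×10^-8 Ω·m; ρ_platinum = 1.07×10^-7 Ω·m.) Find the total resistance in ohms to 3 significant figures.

9.96 Ω

Seg 1: A = π(d/2)² = π(2.7050e-05 m)² = 2.299e-09 m²
R_1 = (1.66×10^-8)(0.602)/(2.299e-09) = 4.347 Ω
Seg 2: A = πr² = π(5.9200e-05 m)² = 1.101e-08 m²
R_2 = (1.07×10^-7)(0.21)/(1.101e-08) = 2.041 Ω
Seg 3: A = π(d/2)² = π(1.3700e-04 m)² = 5.896e-08 m²
R_3 = (1.07×10^-7)(1.97)/(5.896e-08) = 3.575 Ω
R_total = R_1 + R_2 + R_3 = 9.96 Ω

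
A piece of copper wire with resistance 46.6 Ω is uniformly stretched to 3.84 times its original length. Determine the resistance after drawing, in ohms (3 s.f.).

Volume constant ⇒ A' = A/k with k = 3.84. R' = ρ(kL)/(A/k) = k²R.
R' = 14.75 × 46.6 = 687 Ω

687 Ω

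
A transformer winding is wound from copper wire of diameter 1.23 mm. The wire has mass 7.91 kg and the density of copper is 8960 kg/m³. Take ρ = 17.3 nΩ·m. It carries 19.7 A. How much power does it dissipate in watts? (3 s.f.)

4200 W

ρ = 17.3 nΩ·m = 1.73×10^-8 Ω·m
A = π(d/2)² = π(6.1500e-04 m)² = 1.1882e-06 m²
L = m/(density·A) = 7.91/(8960×1.1882e-06) = 743 m
R = ρL/A = (1.73×10^-8)(743)/(1.1882e-06) = 10.82 Ω
P = I²R = (19.7)² × 10.82 = 4200 W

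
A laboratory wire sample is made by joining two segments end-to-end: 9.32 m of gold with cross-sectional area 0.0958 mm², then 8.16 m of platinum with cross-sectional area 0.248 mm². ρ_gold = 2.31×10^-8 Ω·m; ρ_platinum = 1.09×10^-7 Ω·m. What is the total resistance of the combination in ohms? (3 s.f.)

Segment 1: A = 0.0958 mm² = 9.580e-08 m²
R₁ = ρL/A = (2.31×10^-8)(9.32)/(9.580e-08) = 2.247 Ω
Segment 2: A = 0.248 mm² = 2.480e-07 m²
R₂ = (1.09×10^-7)(8.16)/(2.480e-07) = 3.586 Ω
R = R₁ + R₂ = 5.83 Ω

5.83 Ω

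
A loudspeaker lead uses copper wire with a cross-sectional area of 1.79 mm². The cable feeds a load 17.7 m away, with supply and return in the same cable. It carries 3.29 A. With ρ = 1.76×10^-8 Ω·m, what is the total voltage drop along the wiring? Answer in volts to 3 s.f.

A = 1.79 mm² = 1.790e-06 m²
Total conductor length (both ways) L = 2 × 17.7 = 35.4 m
R = ρL/A = (1.76×10^-8)(35.4)/(1.790e-06) = 0.3481 Ω
V = IR = 3.29 × 0.3481 = 1.15 V

1.15 V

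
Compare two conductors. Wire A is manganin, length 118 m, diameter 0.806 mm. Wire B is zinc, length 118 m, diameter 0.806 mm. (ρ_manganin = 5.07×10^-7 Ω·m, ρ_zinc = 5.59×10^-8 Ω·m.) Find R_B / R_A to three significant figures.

0.110

R ∝ ρL/d², so R_B/R_A = (ρ_B/ρ_A)
= (5.59×10^-8/5.07×10^-7) = 0.110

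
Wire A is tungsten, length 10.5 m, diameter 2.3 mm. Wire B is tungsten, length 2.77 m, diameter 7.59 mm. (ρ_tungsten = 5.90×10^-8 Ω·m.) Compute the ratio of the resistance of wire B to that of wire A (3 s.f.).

0.0242

R ∝ ρL/d², so R_B/R_A = (L_B/L_A) × (d_A/d_B)²
= (2.77/10.5) × (2.3/7.59)² = 0.0242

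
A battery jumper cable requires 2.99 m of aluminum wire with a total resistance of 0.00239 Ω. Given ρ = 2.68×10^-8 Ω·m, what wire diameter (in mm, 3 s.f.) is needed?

6.53 mm

A = ρL/R = (2.68×10^-8)(2.99)/(0.00239) = 3.353e-05 m²
d = 2√(A/π) = 6.534e-03 m = 6.53 mm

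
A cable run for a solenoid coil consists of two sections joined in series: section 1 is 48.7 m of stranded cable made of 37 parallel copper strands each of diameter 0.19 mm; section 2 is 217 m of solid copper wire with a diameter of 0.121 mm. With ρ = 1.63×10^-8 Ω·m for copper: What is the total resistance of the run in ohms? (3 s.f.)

Section 1: A_strand = π(9.5000e-05)² = 2.835e-08 m²; R₁ = ρL/(N·A_s) = (1.63×10^-8)(48.7)/(37×2.835e-08) = 0.7567 Ω
Section 2: A = π(d/2)² = π(6.0500e-05 m)² = 1.150e-08 m²
R₂ = (1.63×10^-8)(217)/(1.150e-08) = 307.6 Ω
R = R₁ + R₂ = 308 Ω

308 Ω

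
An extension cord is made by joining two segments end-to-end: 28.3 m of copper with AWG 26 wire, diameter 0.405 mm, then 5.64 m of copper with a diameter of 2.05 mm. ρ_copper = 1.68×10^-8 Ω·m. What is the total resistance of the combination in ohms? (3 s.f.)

3.72 Ω

Segment 1: A = π(0.405/2 mm)² = π(2.0250e-04 m)² = 1.288e-07 m²
R₁ = ρL/A = (1.68×10^-8)(28.3)/(1.288e-07) = 3.691 Ω
Segment 2: A = π(d/2)² = π(1.0250e-03 m)² = 3.301e-06 m²
R₂ = (1.68×10^-8)(5.64)/(3.301e-06) = 0.02871 Ω
R = R₁ + R₂ = 3.72 Ω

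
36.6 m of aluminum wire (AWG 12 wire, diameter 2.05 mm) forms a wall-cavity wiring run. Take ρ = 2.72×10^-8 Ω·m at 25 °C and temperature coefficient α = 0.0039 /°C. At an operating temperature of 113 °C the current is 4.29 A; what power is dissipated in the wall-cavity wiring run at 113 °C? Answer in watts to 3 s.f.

A = π(2.05/2 mm)² = π(1.0250e-03 m)² = 3.301e-06 m²
R₍25₎ = ρL/A = (2.72×10^-8)(36.6)/(3.301e-06) = 0.3016 Ω
R₍113₎ = R₍25₎(1 + αΔT) = 0.3016 × (1 + 0.0039×88) = 0.4051 Ω
P = I²R = (4.29)² × 0.4051 = 7.46 W

7.46 W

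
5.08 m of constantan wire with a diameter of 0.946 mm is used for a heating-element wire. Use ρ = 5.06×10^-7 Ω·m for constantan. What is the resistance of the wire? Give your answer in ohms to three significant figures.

A = π(d/2)² = π(4.7300e-04 m)² = 7.029e-07 m²
R = ρL/A = (5.06×10^-7)(5.08 m)/(7.029e-07 m²) = 3.66 Ω

3.66 Ω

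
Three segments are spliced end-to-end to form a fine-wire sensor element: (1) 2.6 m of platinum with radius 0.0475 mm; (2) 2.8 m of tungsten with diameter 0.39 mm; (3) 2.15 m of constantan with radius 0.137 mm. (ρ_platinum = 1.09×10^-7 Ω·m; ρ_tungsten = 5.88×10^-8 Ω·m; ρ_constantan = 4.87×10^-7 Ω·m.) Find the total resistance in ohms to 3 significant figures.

Seg 1: A = πr² = π(4.7500e-05 m)² = 7.088e-09 m²
R_1 = (1.09×10^-7)(2.6)/(7.088e-09) = 39.98 Ω
Seg 2: A = π(d/2)² = π(1.9500e-04 m)² = 1.195e-07 m²
R_2 = (5.88×10^-8)(2.8)/(1.195e-07) = 1.378 Ω
Seg 3: A = πr² = π(1.3700e-04 m)² = 5.896e-08 m²
R_3 = (4.87×10^-7)(2.15)/(5.896e-08) = 17.76 Ω
R_total = R_1 + R_2 + R_3 = 59.1 Ω

59.1 Ω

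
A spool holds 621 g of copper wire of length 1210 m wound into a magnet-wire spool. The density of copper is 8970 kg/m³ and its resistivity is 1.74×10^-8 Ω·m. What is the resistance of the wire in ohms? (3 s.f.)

A = m/(density·L) = 0.621/(8970×1210) = 5.7216e-08 m²
R = ρL/A = (1.74×10^-8)(1210)/(5.7216e-08) = 368 Ω

368 Ω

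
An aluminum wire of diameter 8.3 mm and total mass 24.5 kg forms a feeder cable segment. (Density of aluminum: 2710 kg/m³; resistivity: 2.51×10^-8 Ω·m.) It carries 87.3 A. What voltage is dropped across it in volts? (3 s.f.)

A = π(d/2)² = π(4.1500e-03 m)² = 5.4106e-05 m²
L = m/(density·A) = 24.5/(2710×5.4106e-05) = 167.1 m
R = ρL/A = (2.51×10^-8)(167.1)/(5.4106e-05) = 0.07751 Ω
V = IR = 87.3 × 0.07751 = 6.77 V

6.77 V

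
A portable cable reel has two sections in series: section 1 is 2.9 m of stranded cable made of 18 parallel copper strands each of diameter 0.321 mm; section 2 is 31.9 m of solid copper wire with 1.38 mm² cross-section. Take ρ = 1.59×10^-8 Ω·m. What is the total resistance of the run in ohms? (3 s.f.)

Section 1: A_strand = π(1.6050e-04)² = 8.093e-08 m²; R₁ = ρL/(N·A_s) = (1.59×10^-8)(2.9)/(18×8.093e-08) = 0.03165 Ω
Section 2: A = 1.38 mm² = 1.380e-06 m²
R₂ = (1.59×10^-8)(31.9)/(1.380e-06) = 0.3675 Ω
R = R₁ + R₂ = 0.399 Ω

0.399 Ω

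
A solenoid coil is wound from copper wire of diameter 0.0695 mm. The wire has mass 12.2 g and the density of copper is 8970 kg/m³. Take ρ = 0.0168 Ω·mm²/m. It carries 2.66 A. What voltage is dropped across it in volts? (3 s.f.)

ρ = 0.0168 Ω·mm²/m = 1.68×10^-8 Ω·m
A = π(d/2)² = π(3.4750e-05 m)² = 3.7937e-09 m²
L = m/(density·A) = 0.0122/(8970×3.7937e-09) = 358.5 m
R = ρL/A = (1.68×10^-8)(358.5)/(3.7937e-09) = 1588 Ω
V = IR = 2.66 × 1588 = 4220 V

4220 V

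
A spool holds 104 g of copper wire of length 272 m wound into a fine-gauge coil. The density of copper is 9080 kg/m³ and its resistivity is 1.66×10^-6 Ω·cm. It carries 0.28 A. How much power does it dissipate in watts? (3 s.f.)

ρ = 1.66×10^-6 Ω·cm = 1.66×10^-8 Ω·m
A = m/(density·L) = 0.104/(9080×272) = 4.2109e-08 m²
R = ρL/A = (1.66×10^-8)(272)/(4.2109e-08) = 107.2 Ω
P = I²R = (0.28)² × 107.2 = 8.41 W

8.41 W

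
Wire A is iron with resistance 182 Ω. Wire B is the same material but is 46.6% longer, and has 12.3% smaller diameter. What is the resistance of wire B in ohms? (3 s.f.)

347 Ω

R ∝ L/d², so R_B/R_A = (1 + 46.6/100) × (1 − 12.3/100)⁻²
= 1.466 × 1.3 = 1.906
R_B = 1.906 × 182 = 347 Ω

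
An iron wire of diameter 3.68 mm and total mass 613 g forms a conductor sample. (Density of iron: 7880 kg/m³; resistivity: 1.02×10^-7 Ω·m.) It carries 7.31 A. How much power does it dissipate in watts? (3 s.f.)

3.75 W

A = π(d/2)² = π(1.8400e-03 m)² = 1.0636e-05 m²
L = m/(density·A) = 0.613/(7880×1.0636e-05) = 7.314 m
R = ρL/A = (1.02×10^-7)(7.314)/(1.0636e-05) = 0.07014 Ω
P = I²R = (7.31)² × 0.07014 = 3.75 W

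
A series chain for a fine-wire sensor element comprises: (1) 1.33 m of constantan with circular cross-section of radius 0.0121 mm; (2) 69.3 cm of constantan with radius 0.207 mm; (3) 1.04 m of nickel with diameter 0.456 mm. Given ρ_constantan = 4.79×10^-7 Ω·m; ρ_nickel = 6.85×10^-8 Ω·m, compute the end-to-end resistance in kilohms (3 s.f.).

1.39 kΩ

Seg 1: A = πr² = π(1.2100e-05 m)² = 4.600e-10 m²
R_1 = (4.79×10^-7)(1.33)/(4.600e-10) = 1385 Ω
Seg 2: A = πr² = π(2.0700e-04 m)² = 1.346e-07 m²
R_2 = (4.79×10^-7)(0.693)/(1.346e-07) = 2.466 Ω
Seg 3: A = π(d/2)² = π(2.2800e-04 m)² = 1.633e-07 m²
R_3 = (6.85×10^-8)(1.04)/(1.633e-07) = 0.4362 Ω
R_total = R_1 + R_2 + R_3 = 1.39 kΩ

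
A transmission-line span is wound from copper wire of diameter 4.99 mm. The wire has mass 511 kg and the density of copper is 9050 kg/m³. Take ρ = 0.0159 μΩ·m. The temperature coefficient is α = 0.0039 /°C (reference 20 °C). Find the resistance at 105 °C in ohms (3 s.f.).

3.13 Ω

ρ = 0.0159 μΩ·m = 1.59×10^-8 Ω·m
A = π(d/2)² = π(2.4950e-03 m)² = 1.9556e-05 m²
L = m/(density·A) = 511/(9050×1.9556e-05) = 2887 m
R = ρL/A = (1.59×10^-8)(2887)/(1.9556e-05) = 2.347 Ω
R(105 °C) = 2.347 × (1 + 0.0039×85) = 3.13 Ω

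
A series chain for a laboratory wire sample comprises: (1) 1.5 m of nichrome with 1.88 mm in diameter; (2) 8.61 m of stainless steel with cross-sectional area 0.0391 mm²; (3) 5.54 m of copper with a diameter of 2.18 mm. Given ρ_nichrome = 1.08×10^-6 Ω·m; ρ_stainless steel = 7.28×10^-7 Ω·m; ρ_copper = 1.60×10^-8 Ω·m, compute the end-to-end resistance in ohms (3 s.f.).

161 Ω

Seg 1: A = π(d/2)² = π(9.4000e-04 m)² = 2.776e-06 m²
R_1 = (1.08×10^-6)(1.5)/(2.776e-06) = 0.5836 Ω
Seg 2: A = 0.0391 mm² = 3.910e-08 m²
R_2 = (7.28×10^-7)(8.61)/(3.910e-08) = 160.3 Ω
Seg 3: A = π(d/2)² = π(1.0900e-03 m)² = 3.733e-06 m²
R_3 = (1.60×10^-8)(5.54)/(3.733e-06) = 0.02375 Ω
R_total = R_1 + R_2 + R_3 = 161 Ω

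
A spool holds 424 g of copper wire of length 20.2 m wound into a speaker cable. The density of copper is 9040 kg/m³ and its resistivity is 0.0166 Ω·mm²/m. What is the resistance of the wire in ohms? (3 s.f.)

ρ = 0.0166 Ω·mm²/m = 1.66×10^-8 Ω·m
A = m/(density·L) = 0.424/(9040×20.2) = 2.3219e-06 m²
R = ρL/A = (1.66×10^-8)(20.2)/(2.3219e-06) = 0.144 Ω

0.144 Ω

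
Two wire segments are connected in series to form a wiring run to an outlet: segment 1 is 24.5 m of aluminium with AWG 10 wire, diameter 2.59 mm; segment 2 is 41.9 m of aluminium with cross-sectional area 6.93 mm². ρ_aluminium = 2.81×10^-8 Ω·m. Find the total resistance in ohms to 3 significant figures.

Segment 1: A = π(2.59/2 mm)² = π(1.2950e-03 m)² = 5.269e-06 m²
R₁ = ρL/A = (2.81×10^-8)(24.5)/(5.269e-06) = 0.1307 Ω
Segment 2: A = 6.93 mm² = 6.930e-06 m²
R₂ = (2.81×10^-8)(41.9)/(6.930e-06) = 0.1699 Ω
R = R₁ + R₂ = 0.301 Ω

0.301 Ω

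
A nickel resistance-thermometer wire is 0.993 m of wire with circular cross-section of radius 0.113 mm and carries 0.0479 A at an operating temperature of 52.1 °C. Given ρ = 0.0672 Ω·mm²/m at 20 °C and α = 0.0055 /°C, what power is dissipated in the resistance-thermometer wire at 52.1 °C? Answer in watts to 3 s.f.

ρ = 0.0672 Ω·mm²/m = 6.72×10^-8 Ω·m
A = πr² = π(1.1300e-04 m)² = 4.011e-08 m²
R₍20₎ = ρL/A = (6.72×10^-8)(0.993)/(4.011e-08) = 1.663 Ω
R₍52.1₎ = R₍20₎(1 + αΔT) = 1.663 × (1 + 0.0055×32.1) = 1.957 Ω
P = I²R = (0.0479)² × 1.957 = 0.00449 W

0.00449 W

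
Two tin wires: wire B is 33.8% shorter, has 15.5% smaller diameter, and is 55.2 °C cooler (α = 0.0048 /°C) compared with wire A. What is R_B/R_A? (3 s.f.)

0.681

R ∝ ρL/d² with ρ ∝ (1+αΔT), so R_B/R_A = (1 − 33.8/100) × (1 − 15.5/100)⁻² × (1 − 0.0048×55.2)
= 0.662 × 1.401 × 0.735 = 0.681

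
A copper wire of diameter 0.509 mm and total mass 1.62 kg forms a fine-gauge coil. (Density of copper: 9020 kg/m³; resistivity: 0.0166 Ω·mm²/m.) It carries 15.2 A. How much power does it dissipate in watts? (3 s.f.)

16600 W

ρ = 0.0166 Ω·mm²/m = 1.66×10^-8 Ω·m
A = π(d/2)² = π(2.5450e-04 m)² = 2.0348e-07 m²
L = m/(density·A) = 1.62/(9020×2.0348e-07) = 882.6 m
R = ρL/A = (1.66×10^-8)(882.6)/(2.0348e-07) = 72.01 Ω
P = I²R = (15.2)² × 72.01 = 16600 W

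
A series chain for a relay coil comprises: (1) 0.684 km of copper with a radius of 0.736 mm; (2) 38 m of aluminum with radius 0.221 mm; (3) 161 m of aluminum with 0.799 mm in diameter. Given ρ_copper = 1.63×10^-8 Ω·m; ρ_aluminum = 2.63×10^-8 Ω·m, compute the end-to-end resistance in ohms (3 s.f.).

Seg 1: A = πr² = π(7.3600e-04 m)² = 1.702e-06 m²
R_1 = (1.63×10^-8)(684)/(1.702e-06) = 6.551 Ω
Seg 2: A = πr² = π(2.2100e-04 m)² = 1.534e-07 m²
R_2 = (2.63×10^-8)(38)/(1.534e-07) = 6.513 Ω
Seg 3: A = π(d/2)² = π(3.9950e-04 m)² = 5.014e-07 m²
R_3 = (2.63×10^-8)(161)/(5.014e-07) = 8.445 Ω
R_total = R_1 + R_2 + R_3 = 21.5 Ω

21.5 Ω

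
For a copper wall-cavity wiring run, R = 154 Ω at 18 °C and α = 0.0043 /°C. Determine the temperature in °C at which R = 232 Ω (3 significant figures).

R = R₀(1 + α(T − T₀)) ⇒ T = T₀ + (R/R₀ − 1)/α
T = 18 + (232/154 − 1)/0.0043 = 18 + (0.5065)/0.0043 = 136 °C

136 °C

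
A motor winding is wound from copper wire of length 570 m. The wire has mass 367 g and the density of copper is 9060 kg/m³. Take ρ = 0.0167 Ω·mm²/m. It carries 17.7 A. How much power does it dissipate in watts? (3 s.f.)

42000 W

ρ = 0.0167 Ω·mm²/m = 1.67×10^-8 Ω·m
A = m/(density·L) = 0.367/(9060×570) = 7.1066e-08 m²
R = ρL/A = (1.67×10^-8)(570)/(7.1066e-08) = 133.9 Ω
P = I²R = (17.7)² × 133.9 = 42000 W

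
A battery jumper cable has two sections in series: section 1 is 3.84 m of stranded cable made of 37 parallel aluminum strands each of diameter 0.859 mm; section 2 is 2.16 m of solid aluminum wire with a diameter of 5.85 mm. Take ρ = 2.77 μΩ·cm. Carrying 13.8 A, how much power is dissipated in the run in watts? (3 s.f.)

1.37 W

ρ = 2.77 μΩ·cm = 2.77×10^-8 Ω·m
Section 1: A_strand = π(4.2950e-04)² = 5.795e-07 m²; R₁ = ρL/(N·A_s) = (2.77×10^-8)(3.84)/(37×5.795e-07) = 0.004961 Ω
Section 2: A = π(d/2)² = π(2.9250e-03 m)² = 2.688e-05 m²
R₂ = (2.77×10^-8)(2.16)/(2.688e-05) = 0.002226 Ω
R = R₁ + R₂ = 0.007187 Ω
P = I²R = (13.8)² × 0.007187 = 1.37 W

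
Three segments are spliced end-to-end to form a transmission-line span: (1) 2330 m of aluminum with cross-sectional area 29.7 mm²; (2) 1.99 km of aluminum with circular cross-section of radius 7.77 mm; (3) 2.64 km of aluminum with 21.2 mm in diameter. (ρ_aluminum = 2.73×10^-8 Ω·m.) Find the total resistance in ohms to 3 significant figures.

Seg 1: A = 29.7 mm² = 2.970e-05 m²
R_1 = (2.73×10^-8)(2330)/(2.970e-05) = 2.142 Ω
Seg 2: A = πr² = π(7.7700e-03 m)² = 1.897e-04 m²
R_2 = (2.73×10^-8)(1990)/(1.897e-04) = 0.2864 Ω
Seg 3: A = π(d/2)² = π(1.0600e-02 m)² = 3.530e-04 m²
R_3 = (2.73×10^-8)(2640)/(3.530e-04) = 0.2042 Ω
R_total = R_1 + R_2 + R_3 = 2.63 Ω

2.63 Ω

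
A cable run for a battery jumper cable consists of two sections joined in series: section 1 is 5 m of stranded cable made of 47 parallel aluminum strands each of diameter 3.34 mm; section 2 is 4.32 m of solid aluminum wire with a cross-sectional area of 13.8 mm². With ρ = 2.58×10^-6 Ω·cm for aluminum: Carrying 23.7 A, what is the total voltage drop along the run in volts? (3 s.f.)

ρ = 2.58×10^-6 Ω·cm = 2.58×10^-8 Ω·m
Section 1: A_strand = π(1.6700e-03)² = 8.762e-06 m²; R₁ = ρL/(N·A_s) = (2.58×10^-8)(5)/(47×8.762e-06) = 3.133×10^-4 Ω
Section 2: A = 13.8 mm² = 1.380e-05 m²
R₂ = (2.58×10^-8)(4.32)/(1.380e-05) = 0.008077 Ω
R = R₁ + R₂ = 0.00839 Ω
V = IR = 23.7 × 0.00839 = 0.199 V

0.199 V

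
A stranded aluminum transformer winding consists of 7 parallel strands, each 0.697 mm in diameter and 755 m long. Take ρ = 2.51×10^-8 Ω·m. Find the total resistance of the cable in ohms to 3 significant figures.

A_strand = π(3.4850e-04 m)² = 3.816e-07 m²
R_strand = ρL/A = (2.51×10^-8)(755)/(3.816e-07) = 49.67 Ω
R_total = R_strand/N = 49.67/7 = 7.10 Ω

7.10 Ω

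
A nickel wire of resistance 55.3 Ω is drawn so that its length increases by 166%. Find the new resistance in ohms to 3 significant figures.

k = 1 + 166/100 = 2.66; volume constant ⇒ A' = A/k, so R' = k²R.
R' = 7.076 × 55.3 = 391 Ω

391 Ω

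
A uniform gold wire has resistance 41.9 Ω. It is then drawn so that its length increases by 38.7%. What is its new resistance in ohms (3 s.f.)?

80.6 Ω

k = 1 + 38.7/100 = 1.387; volume constant ⇒ A' = A/k, so R' = k²R.
R' = 1.924 × 41.9 = 80.6 Ω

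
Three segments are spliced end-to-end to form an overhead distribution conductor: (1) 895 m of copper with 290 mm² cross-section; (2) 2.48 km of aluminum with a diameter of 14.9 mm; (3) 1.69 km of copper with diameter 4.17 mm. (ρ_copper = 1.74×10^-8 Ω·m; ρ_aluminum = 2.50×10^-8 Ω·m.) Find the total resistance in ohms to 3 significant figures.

2.56 Ω

Seg 1: A = 290 mm² = 2.900e-04 m²
R_1 = (1.74×10^-8)(895)/(2.900e-04) = 0.0537 Ω
Seg 2: A = π(d/2)² = π(7.4500e-03 m)² = 1.744e-04 m²
R_2 = (2.50×10^-8)(2480)/(1.744e-04) = 0.3556 Ω
Seg 3: A = π(d/2)² = π(2.0850e-03 m)² = 1.366e-05 m²
R_3 = (1.74×10^-8)(1690)/(1.366e-05) = 2.153 Ω
R_total = R_1 + R_2 + R_3 = 2.56 Ω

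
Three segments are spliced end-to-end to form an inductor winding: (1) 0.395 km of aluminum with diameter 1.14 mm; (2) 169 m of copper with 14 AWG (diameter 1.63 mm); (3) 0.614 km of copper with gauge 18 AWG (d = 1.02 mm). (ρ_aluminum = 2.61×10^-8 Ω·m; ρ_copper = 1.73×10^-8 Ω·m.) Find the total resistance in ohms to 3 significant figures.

24.5 Ω

Seg 1: A = π(d/2)² = π(5.7000e-04 m)² = 1.021e-06 m²
R_1 = (2.61×10^-8)(395)/(1.021e-06) = 10.1 Ω
Seg 2: A = π(1.63/2 mm)² = π(8.1500e-04 m)² = 2.087e-06 m²
R_2 = (1.73×10^-8)(169)/(2.087e-06) = 1.401 Ω
Seg 3: A = π(1.02/2 mm)² = π(5.1000e-04 m)² = 8.171e-07 m²
R_3 = (1.73×10^-8)(614)/(8.171e-07) = 13 Ω
R_total = R_1 + R_2 + R_3 = 24.5 Ω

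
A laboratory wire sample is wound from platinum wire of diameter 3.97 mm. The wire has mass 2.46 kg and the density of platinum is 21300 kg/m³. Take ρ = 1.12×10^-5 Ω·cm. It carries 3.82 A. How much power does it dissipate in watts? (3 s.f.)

1.23 W

ρ = 1.12×10^-5 Ω·cm = 1.12×10^-7 Ω·m
A = π(d/2)² = π(1.9850e-03 m)² = 1.2379e-05 m²
L = m/(density·A) = 2.46/(21300×1.2379e-05) = 9.33 m
R = ρL/A = (1.12×10^-7)(9.33)/(1.2379e-05) = 0.08442 Ω
P = I²R = (3.82)² × 0.08442 = 1.23 W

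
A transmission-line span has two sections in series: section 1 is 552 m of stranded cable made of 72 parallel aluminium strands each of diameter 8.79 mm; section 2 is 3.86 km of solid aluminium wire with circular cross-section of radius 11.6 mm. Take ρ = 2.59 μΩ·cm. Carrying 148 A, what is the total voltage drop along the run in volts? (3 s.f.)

ρ = 2.59 μΩ·cm = 2.59×10^-8 Ω·m
Section 1: A_strand = π(4.3950e-03)² = 6.068e-05 m²; R₁ = ρL/(N·A_s) = (2.59×10^-8)(552)/(72×6.068e-05) = 0.003272 Ω
Section 2: A = πr² = π(1.1600e-02 m)² = 4.227e-04 m²
R₂ = (2.59×10^-8)(3860)/(4.227e-04) = 0.2365 Ω
R = R₁ + R₂ = 0.2398 Ω
V = IR = 148 × 0.2398 = 35.5 V

35.5 V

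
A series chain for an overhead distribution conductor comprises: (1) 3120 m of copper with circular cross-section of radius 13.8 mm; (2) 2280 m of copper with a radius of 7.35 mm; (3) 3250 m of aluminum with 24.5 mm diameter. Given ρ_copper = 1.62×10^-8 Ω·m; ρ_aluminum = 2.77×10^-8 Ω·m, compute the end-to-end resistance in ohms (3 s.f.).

0.493 Ω

Seg 1: A = πr² = π(1.3800e-02 m)² = 5.983e-04 m²
R_1 = (1.62×10^-8)(3120)/(5.983e-04) = 0.08448 Ω
Seg 2: A = πr² = π(7.3500e-03 m)² = 1.697e-04 m²
R_2 = (1.62×10^-8)(2280)/(1.697e-04) = 0.2176 Ω
Seg 3: A = π(d/2)² = π(1.2250e-02 m)² = 4.714e-04 m²
R_3 = (2.77×10^-8)(3250)/(4.714e-04) = 0.191 Ω
R_total = R_1 + R_2 + R_3 = 0.493 Ω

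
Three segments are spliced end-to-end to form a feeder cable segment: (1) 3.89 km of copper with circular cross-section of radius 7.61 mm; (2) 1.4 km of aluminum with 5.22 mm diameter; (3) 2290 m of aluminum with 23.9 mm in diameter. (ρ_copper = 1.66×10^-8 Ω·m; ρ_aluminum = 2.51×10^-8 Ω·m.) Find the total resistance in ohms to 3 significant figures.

Seg 1: A = πr² = π(7.6100e-03 m)² = 1.819e-04 m²
R_1 = (1.66×10^-8)(3890)/(1.819e-04) = 0.3549 Ω
Seg 2: A = π(d/2)² = π(2.6100e-03 m)² = 2.140e-05 m²
R_2 = (2.51×10^-8)(1400)/(2.140e-05) = 1.642 Ω
Seg 3: A = π(d/2)² = π(1.1950e-02 m)² = 4.486e-04 m²
R_3 = (2.51×10^-8)(2290)/(4.486e-04) = 0.1281 Ω
R_total = R_1 + R_2 + R_3 = 2.13 Ω

2.13 Ω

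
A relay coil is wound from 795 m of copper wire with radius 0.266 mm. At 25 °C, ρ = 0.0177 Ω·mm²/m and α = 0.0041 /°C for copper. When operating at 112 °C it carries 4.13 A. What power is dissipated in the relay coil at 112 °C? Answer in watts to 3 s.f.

1460 W

ρ = 0.0177 Ω·mm²/m = 1.77×10^-8 Ω·m
A = πr² = π(2.6600e-04 m)² = 2.223e-07 m²
R₍25₎ = ρL/A = (1.77×10^-8)(795)/(2.223e-07) = 63.3 Ω
R₍112₎ = R₍25₎(1 + αΔT) = 63.3 × (1 + 0.0041×87) = 85.88 Ω
P = I²R = (4.13)² × 85.88 = 1460 W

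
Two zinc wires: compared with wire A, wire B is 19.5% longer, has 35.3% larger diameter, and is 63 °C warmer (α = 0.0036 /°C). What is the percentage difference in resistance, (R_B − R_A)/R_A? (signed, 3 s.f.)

R ∝ ρL/d² with ρ ∝ (1+αΔT), so R_B/R_A = (1 + 19.5/100) × (1 + 35.3/100)⁻² × (1 + 0.0036×63)
= 1.195 × 0.5463 × 1.227 = 0.8008
(R_B − R_A)/R_A = 0.8008 − 1 = -19.9%

-19.9%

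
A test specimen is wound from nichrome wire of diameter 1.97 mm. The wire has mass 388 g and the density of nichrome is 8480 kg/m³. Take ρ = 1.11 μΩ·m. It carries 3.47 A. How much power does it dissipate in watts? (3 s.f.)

ρ = 1.11 μΩ·m = 1.11×10^-6 Ω·m
A = π(d/2)² = π(9.8500e-04 m)² = 3.0481e-06 m²
L = m/(density·A) = 0.388/(8480×3.0481e-06) = 15.01 m
R = ρL/A = (1.11×10^-6)(15.01)/(3.0481e-06) = 5.467 Ω
P = I²R = (3.47)² × 5.467 = 65.8 W

65.8 W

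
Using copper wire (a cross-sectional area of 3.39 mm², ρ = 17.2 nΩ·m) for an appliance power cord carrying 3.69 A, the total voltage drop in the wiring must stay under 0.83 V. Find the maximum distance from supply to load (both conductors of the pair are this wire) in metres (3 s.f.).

22.2 m

ρ = 17.2 nΩ·m = 1.72×10^-8 Ω·m
A = 3.39 mm² = 3.390e-06 m²
L_max = V_max·A/(2·ρI) = (0.83)(3.390e-06)/(2×1.72×10^-8×3.69) = 22.2 m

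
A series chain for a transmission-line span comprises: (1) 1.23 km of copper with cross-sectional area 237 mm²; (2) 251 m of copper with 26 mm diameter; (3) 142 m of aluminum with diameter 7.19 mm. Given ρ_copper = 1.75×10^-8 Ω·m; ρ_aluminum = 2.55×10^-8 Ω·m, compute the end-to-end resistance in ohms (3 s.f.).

Seg 1: A = 237 mm² = 2.370e-04 m²
R_1 = (1.75×10^-8)(1230)/(2.370e-04) = 0.09082 Ω
Seg 2: A = π(d/2)² = π(1.3000e-02 m)² = 5.309e-04 m²
R_2 = (1.75×10^-8)(251)/(5.309e-04) = 0.008273 Ω
Seg 3: A = π(d/2)² = π(3.5950e-03 m)² = 4.060e-05 m²
R_3 = (2.55×10^-8)(142)/(4.060e-05) = 0.08918 Ω
R_total = R_1 + R_2 + R_3 = 0.188 Ω

0.188 Ω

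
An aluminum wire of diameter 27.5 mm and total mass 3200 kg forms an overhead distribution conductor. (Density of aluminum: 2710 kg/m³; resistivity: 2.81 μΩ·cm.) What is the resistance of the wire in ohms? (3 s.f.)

ρ = 2.81 μΩ·cm = 2.81×10^-8 Ω·m
A = π(d/2)² = π(1.3750e-02 m)² = 5.9396e-04 m²
L = m/(density·A) = 3200/(2710×5.9396e-04) = 1988 m
R = ρL/A = (2.81×10^-8)(1988)/(5.9396e-04) = 0.0941 Ω

0.0941 Ω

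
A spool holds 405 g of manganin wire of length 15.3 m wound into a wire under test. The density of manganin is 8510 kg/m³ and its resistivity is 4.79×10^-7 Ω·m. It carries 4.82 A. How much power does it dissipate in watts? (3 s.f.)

54.7 W

A = m/(density·L) = 0.405/(8510×15.3) = 3.1105e-06 m²
R = ρL/A = (4.79×10^-7)(15.3)/(3.1105e-06) = 2.356 Ω
P = I²R = (4.82)² × 2.356 = 54.7 W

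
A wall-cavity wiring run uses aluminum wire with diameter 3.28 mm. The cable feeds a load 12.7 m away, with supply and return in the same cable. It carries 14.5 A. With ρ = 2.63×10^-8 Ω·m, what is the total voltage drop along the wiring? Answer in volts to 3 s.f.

1.15 V

A = π(d/2)² = π(1.6400e-03 m)² = 8.450e-06 m²
Total conductor length (both ways) L = 2 × 12.7 = 25.4 m
R = ρL/A = (2.63×10^-8)(25.4)/(8.450e-06) = 0.07906 Ω
V = IR = 14.5 × 0.07906 = 1.15 V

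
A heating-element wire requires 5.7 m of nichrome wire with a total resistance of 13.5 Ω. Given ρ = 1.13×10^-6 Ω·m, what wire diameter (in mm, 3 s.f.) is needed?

A = ρL/R = (1.13×10^-6)(5.7)/(13.5) = 4.771e-07 m²
d = 2√(A/π) = 7.794e-04 m = 0.779 mm

0.779 mm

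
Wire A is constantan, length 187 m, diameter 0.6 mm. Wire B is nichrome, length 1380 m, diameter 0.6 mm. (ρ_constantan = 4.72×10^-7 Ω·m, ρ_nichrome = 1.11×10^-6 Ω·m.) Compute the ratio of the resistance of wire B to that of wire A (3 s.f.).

R ∝ ρL/d², so R_B/R_A = (ρ_B/ρ_A) × (L_B/L_A)
= (1.11×10^-6/4.72×10^-7) × (1380/187) = 17.4

17.4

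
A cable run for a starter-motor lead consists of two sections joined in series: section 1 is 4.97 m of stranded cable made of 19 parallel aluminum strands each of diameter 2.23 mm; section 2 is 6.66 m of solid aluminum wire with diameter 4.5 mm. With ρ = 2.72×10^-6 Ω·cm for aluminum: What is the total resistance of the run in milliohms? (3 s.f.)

13.2 mΩ

ρ = 2.72×10^-6 Ω·cm = 2.72×10^-8 Ω·m
Section 1: A_strand = π(1.1150e-03)² = 3.906e-06 m²; R₁ = ρL/(N·A_s) = (2.72×10^-8)(4.97)/(19×3.906e-06) = 0.001822 Ω
Section 2: A = π(d/2)² = π(2.2500e-03 m)² = 1.590e-05 m²
R₂ = (2.72×10^-8)(6.66)/(1.590e-05) = 0.01139 Ω
R = R₁ + R₂ = 13.2 mΩ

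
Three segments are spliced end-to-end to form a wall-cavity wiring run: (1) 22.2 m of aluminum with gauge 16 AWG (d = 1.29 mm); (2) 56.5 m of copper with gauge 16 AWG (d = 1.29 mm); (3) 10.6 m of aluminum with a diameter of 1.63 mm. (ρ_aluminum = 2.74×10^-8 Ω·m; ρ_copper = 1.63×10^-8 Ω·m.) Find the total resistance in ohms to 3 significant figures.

1.31 Ω

Seg 1: A = π(1.29/2 mm)² = π(6.4500e-04 m)² = 1.307e-06 m²
R_1 = (2.74×10^-8)(22.2)/(1.307e-06) = 0.4654 Ω
Seg 2: A = π(1.29/2 mm)² = π(6.4500e-04 m)² = 1.307e-06 m²
R_2 = (1.63×10^-8)(56.5)/(1.307e-06) = 0.7046 Ω
Seg 3: A = π(d/2)² = π(8.1500e-04 m)² = 2.087e-06 m²
R_3 = (2.74×10^-8)(10.6)/(2.087e-06) = 0.1392 Ω
R_total = R_1 + R_2 + R_3 = 1.31 Ω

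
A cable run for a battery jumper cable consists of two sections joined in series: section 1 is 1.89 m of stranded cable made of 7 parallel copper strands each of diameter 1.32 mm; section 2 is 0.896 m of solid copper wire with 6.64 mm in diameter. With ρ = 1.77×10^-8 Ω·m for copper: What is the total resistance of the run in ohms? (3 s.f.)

0.00395 Ω

Section 1: A_strand = π(6.6000e-04)² = 1.368e-06 m²; R₁ = ρL/(N·A_s) = (1.77×10^-8)(1.89)/(7×1.368e-06) = 0.003492 Ω
Section 2: A = π(d/2)² = π(3.3200e-03 m)² = 3.463e-05 m²
R₂ = (1.77×10^-8)(0.896)/(3.463e-05) = 4.580×10^-4 Ω
R = R₁ + R₂ = 0.00395 Ω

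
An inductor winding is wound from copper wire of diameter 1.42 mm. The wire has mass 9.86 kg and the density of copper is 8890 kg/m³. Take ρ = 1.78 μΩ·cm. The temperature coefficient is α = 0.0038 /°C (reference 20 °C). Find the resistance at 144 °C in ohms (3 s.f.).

ρ = 1.78 μΩ·cm = 1.78×10^-8 Ω·m
A = π(d/2)² = π(7.1000e-04 m)² = 1.5837e-06 m²
L = m/(density·A) = 9.86/(8890×1.5837e-06) = 700.3 m
R = ρL/A = (1.78×10^-8)(700.3)/(1.5837e-06) = 7.872 Ω
R(144 °C) = 7.872 × (1 + 0.0038×124) = 11.6 Ω

11.6 Ω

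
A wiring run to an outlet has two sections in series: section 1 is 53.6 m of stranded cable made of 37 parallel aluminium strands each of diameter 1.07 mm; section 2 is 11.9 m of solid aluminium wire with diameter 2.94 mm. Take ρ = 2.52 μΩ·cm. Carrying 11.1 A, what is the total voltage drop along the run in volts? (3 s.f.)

ρ = 2.52 μΩ·cm = 2.52×10^-8 Ω·m
Section 1: A_strand = π(5.3500e-04)² = 8.992e-07 m²; R₁ = ρL/(N·A_s) = (2.52×10^-8)(53.6)/(37×8.992e-07) = 0.0406 Ω
Section 2: A = π(d/2)² = π(1.4700e-03 m)² = 6.789e-06 m²
R₂ = (2.52×10^-8)(11.9)/(6.789e-06) = 0.04417 Ω
R = R₁ + R₂ = 0.08477 Ω
V = IR = 11.1 × 0.08477 = 0.941 V

0.941 V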